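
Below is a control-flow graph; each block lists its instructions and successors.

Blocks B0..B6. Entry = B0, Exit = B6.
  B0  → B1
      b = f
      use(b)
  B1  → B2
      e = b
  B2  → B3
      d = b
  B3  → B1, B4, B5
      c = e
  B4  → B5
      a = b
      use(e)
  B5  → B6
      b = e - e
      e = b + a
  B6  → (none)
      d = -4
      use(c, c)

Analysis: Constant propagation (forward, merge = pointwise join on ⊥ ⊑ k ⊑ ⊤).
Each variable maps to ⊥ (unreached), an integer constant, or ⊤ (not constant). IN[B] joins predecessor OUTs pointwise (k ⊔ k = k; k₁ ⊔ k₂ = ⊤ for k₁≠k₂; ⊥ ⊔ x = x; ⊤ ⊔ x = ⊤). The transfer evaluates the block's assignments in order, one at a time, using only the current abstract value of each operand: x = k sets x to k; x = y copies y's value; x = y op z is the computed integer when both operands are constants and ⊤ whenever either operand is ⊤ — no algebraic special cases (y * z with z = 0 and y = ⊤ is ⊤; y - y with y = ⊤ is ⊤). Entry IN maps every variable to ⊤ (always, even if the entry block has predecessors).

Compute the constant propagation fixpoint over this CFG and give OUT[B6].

Per-block solution:
  B0:  IN=(all ⊤)  OUT=(all ⊤)
  B1:  IN=(all ⊤)  OUT=(all ⊤)
  B2:  IN=(all ⊤)  OUT=(all ⊤)
  B3:  IN=(all ⊤)  OUT=(all ⊤)
  B4:  IN=(all ⊤)  OUT=(all ⊤)
  B5:  IN=(all ⊤)  OUT=(all ⊤)
  B6:  IN=(all ⊤)  OUT={d:-4; rest ⊤}

Merge at B6: IN[B6] = OUT[B5] = {a: ⊤, b: ⊤, c: ⊤, d: ⊤, e: ⊤, f: ⊤}
Applying B6's transfer function to that IN value gives OUT[B6] (row B6 above).

Answer: {a: ⊤, b: ⊤, c: ⊤, d: -4, e: ⊤, f: ⊤}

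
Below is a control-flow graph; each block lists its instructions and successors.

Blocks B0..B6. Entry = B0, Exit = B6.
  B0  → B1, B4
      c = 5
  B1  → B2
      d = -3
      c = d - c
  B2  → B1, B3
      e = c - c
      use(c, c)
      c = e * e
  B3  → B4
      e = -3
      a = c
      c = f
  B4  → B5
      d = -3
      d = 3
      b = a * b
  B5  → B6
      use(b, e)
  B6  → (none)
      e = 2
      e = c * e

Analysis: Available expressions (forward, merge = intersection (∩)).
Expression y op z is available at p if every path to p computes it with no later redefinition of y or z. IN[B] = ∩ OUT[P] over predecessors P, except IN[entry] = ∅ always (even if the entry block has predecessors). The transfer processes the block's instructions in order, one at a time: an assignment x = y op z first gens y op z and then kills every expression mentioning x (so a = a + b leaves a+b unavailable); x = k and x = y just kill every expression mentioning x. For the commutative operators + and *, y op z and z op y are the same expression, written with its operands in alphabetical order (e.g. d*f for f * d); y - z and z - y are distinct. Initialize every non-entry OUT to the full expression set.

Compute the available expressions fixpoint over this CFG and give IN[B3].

Answer: {e*e}

Trace:
Fixpoint table:
  B0:  IN={}  OUT={}
  B1:  IN={}  OUT={}
  B2:  IN={}  OUT={e*e}
  B3:  IN={e*e}  OUT={}
  B4:  IN={}  OUT={}
  B5:  IN={}  OUT={}
  B6:  IN={}  OUT={}

Merge at B3: IN[B3] = OUT[B2] = {e*e}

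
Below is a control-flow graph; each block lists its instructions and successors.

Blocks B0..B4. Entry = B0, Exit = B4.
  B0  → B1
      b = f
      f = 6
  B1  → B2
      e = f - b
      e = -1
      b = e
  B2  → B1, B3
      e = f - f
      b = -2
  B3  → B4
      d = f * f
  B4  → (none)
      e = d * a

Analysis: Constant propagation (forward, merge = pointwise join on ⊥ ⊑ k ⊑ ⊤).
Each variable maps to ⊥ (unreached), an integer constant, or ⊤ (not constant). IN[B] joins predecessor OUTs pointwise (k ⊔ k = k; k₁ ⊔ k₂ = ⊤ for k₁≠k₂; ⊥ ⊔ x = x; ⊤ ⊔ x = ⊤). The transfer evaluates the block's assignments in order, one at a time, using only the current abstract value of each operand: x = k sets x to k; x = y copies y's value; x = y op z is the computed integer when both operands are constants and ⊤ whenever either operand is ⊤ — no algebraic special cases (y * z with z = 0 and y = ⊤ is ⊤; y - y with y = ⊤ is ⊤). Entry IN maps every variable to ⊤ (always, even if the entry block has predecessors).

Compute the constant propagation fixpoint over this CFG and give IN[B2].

Answer: {a: ⊤, b: -1, c: ⊤, d: ⊤, e: -1, f: 6}

Derivation:
Converged values:
  B0: | IN=(all ⊤) | OUT={f:6; rest ⊤}
  B1: | IN={f:6; rest ⊤} | OUT={b:-1, e:-1, f:6; rest ⊤}
  B2: | IN={b:-1, e:-1, f:6; rest ⊤} | OUT={b:-2, e:0, f:6; rest ⊤}
  B3: | IN={b:-2, e:0, f:6; rest ⊤} | OUT={b:-2, d:36, e:0, f:6; rest ⊤}
  B4: | IN={b:-2, d:36, e:0, f:6; rest ⊤} | OUT={b:-2, d:36, f:6; rest ⊤}

Merge at B2: IN[B2] = OUT[B1] = {a: ⊤, b: -1, c: ⊤, d: ⊤, e: -1, f: 6}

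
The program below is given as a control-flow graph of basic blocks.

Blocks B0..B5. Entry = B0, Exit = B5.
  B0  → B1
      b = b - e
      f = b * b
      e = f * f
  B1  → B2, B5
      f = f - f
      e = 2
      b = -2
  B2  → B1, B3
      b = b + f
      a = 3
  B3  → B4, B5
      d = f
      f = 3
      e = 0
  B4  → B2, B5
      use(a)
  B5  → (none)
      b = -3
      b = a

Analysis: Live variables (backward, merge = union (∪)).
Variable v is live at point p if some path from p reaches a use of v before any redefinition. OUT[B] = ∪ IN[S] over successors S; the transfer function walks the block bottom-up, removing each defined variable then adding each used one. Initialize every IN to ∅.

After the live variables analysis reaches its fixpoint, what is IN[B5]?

Per-block solution:
  B0:  IN={a, b, e}  OUT={a, f}
  B1:  IN={a, f}  OUT={a, b, f}
  B2:  IN={b, f}  OUT={a, b, f}
  B3:  IN={a, b, f}  OUT={a, b, f}
  B4:  IN={a, b, f}  OUT={a, b, f}
  B5:  IN={a}  OUT={}

B5 is the boundary node: OUT[B5] = {}
Applying B5's transfer function to that OUT value gives IN[B5] (row B5 above).

Answer: {a}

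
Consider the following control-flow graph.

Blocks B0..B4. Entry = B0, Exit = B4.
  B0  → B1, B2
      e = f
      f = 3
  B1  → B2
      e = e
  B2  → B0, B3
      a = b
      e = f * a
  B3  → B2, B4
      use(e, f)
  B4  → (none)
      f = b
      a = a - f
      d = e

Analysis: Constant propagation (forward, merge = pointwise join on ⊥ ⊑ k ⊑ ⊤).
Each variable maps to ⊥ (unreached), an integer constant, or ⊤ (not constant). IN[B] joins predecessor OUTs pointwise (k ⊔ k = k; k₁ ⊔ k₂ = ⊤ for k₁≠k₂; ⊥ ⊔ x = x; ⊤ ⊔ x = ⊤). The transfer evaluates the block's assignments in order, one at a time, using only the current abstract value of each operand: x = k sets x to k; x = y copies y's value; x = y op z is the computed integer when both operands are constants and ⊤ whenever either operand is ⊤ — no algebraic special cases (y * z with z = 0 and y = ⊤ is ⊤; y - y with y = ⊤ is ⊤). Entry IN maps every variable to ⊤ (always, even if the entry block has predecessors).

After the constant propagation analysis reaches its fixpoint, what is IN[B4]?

Answer: {a: ⊤, b: ⊤, c: ⊤, d: ⊤, e: ⊤, f: 3}

Derivation:
Fixpoint table:
  B0:  IN=(all ⊤)  OUT={f:3; rest ⊤}
  B1:  IN={f:3; rest ⊤}  OUT={f:3; rest ⊤}
  B2:  IN={f:3; rest ⊤}  OUT={f:3; rest ⊤}
  B3:  IN={f:3; rest ⊤}  OUT={f:3; rest ⊤}
  B4:  IN={f:3; rest ⊤}  OUT=(all ⊤)

Merge at B4: IN[B4] = OUT[B3] = {a: ⊤, b: ⊤, c: ⊤, d: ⊤, e: ⊤, f: 3}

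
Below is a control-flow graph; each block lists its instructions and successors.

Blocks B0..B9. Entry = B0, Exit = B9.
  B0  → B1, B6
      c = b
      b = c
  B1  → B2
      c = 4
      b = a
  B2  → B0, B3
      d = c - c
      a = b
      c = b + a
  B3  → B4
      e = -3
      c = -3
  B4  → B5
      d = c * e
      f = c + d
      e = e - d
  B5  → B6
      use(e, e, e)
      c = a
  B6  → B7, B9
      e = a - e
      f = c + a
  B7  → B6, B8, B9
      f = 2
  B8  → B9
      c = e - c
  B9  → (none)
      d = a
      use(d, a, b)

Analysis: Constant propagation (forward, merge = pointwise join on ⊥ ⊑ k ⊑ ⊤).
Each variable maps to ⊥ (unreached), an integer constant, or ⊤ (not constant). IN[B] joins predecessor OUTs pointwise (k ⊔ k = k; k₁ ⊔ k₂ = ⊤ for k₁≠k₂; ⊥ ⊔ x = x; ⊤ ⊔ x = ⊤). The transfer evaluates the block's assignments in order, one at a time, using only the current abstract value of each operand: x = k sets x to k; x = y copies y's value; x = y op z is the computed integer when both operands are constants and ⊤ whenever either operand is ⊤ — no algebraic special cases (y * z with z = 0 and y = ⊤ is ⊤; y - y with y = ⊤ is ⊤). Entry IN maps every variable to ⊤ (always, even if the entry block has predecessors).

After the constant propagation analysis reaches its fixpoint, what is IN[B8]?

Fixpoint table:
  B0: | IN=(all ⊤) | OUT=(all ⊤)
  B1: | IN=(all ⊤) | OUT={c:4; rest ⊤}
  B2: | IN={c:4; rest ⊤} | OUT={d:0; rest ⊤}
  B3: | IN={d:0; rest ⊤} | OUT={c:-3, d:0, e:-3; rest ⊤}
  B4: | IN={c:-3, d:0, e:-3; rest ⊤} | OUT={c:-3, d:9, e:-12, f:6; rest ⊤}
  B5: | IN={c:-3, d:9, e:-12, f:6; rest ⊤} | OUT={d:9, e:-12, f:6; rest ⊤}
  B6: | IN=(all ⊤) | OUT=(all ⊤)
  B7: | IN=(all ⊤) | OUT={f:2; rest ⊤}
  B8: | IN={f:2; rest ⊤} | OUT={f:2; rest ⊤}
  B9: | IN=(all ⊤) | OUT=(all ⊤)

Merge at B8: IN[B8] = OUT[B7] = {a: ⊤, b: ⊤, c: ⊤, d: ⊤, e: ⊤, f: 2}

Answer: {a: ⊤, b: ⊤, c: ⊤, d: ⊤, e: ⊤, f: 2}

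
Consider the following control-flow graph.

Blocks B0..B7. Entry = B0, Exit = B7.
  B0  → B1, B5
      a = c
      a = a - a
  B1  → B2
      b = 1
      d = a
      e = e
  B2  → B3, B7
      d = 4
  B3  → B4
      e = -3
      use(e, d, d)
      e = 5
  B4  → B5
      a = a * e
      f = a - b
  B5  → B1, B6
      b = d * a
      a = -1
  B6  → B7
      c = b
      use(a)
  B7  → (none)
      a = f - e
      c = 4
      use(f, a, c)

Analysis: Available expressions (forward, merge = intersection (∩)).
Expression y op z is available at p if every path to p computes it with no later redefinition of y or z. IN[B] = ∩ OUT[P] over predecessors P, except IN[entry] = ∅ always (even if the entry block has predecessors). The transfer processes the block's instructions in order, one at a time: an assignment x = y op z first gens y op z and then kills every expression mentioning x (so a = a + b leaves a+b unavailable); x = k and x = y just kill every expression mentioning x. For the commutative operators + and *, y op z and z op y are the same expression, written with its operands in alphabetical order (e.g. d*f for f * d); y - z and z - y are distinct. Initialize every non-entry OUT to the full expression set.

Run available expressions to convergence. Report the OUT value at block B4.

Answer: {a-b}

Working:
Converged values:
  B0:  IN={}  OUT={}
  B1:  IN={}  OUT={}
  B2:  IN={}  OUT={}
  B3:  IN={}  OUT={}
  B4:  IN={}  OUT={a-b}
  B5:  IN={}  OUT={}
  B6:  IN={}  OUT={}
  B7:  IN={}  OUT={f-e}

Merge at B4: IN[B4] = OUT[B3] = {}
Applying B4's transfer function to that IN value gives OUT[B4] (row B4 above).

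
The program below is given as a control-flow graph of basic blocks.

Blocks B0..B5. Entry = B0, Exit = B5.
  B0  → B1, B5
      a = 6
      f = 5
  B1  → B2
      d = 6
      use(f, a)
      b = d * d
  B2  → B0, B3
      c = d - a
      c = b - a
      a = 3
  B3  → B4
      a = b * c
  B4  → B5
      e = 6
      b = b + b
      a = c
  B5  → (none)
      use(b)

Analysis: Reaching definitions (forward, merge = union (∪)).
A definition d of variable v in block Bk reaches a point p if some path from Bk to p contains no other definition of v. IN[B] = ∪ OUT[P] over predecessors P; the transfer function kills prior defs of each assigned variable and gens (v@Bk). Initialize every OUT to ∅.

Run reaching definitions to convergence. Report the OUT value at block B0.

Answer: {a@B0, b@B1, c@B2, d@B1, f@B0}

Trace:
Converged values:
  B0:   IN={a@B2, b@B1, c@B2, d@B1, f@B0}   OUT={a@B0, b@B1, c@B2, d@B1, f@B0}
  B1:   IN={a@B0, b@B1, c@B2, d@B1, f@B0}   OUT={a@B0, b@B1, c@B2, d@B1, f@B0}
  B2:   IN={a@B0, b@B1, c@B2, d@B1, f@B0}   OUT={a@B2, b@B1, c@B2, d@B1, f@B0}
  B3:   IN={a@B2, b@B1, c@B2, d@B1, f@B0}   OUT={a@B3, b@B1, c@B2, d@B1, f@B0}
  B4:   IN={a@B3, b@B1, c@B2, d@B1, f@B0}   OUT={a@B4, b@B4, c@B2, d@B1, e@B4, f@B0}
  B5:   IN={a@B0, a@B4, b@B1, b@B4, c@B2, d@B1, e@B4, f@B0}   OUT={a@B0, a@B4, b@B1, b@B4, c@B2, d@B1, e@B4, f@B0}

Merge at B0 (entry node, so the boundary value {} is joined with the incoming edge(s)): IN[B0] = {} ⊔ OUT[B2] = {a@B2, b@B1, c@B2, d@B1, f@B0}
Applying B0's transfer function to that IN value gives OUT[B0] (row B0 above).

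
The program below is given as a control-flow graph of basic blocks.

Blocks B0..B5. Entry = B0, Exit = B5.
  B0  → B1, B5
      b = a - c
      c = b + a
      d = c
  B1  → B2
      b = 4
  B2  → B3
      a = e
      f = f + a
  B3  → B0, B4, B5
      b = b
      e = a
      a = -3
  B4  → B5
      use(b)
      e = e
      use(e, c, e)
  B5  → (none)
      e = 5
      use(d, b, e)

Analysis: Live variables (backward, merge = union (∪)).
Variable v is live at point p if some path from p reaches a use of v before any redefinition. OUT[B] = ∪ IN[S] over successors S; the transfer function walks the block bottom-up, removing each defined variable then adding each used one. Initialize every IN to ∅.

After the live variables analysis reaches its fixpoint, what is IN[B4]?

Fixpoint table:
  B0:  IN={a, c, e, f}  OUT={b, c, d, e, f}
  B1:  IN={c, d, e, f}  OUT={b, c, d, e, f}
  B2:  IN={b, c, d, e, f}  OUT={a, b, c, d, f}
  B3:  IN={a, b, c, d, f}  OUT={a, b, c, d, e, f}
  B4:  IN={b, c, d, e}  OUT={b, d}
  B5:  IN={b, d}  OUT={}

Merge at B4: OUT[B4] = IN[B5] = {b, d}
Applying B4's transfer function to that OUT value gives IN[B4] (row B4 above).

Answer: {b, c, d, e}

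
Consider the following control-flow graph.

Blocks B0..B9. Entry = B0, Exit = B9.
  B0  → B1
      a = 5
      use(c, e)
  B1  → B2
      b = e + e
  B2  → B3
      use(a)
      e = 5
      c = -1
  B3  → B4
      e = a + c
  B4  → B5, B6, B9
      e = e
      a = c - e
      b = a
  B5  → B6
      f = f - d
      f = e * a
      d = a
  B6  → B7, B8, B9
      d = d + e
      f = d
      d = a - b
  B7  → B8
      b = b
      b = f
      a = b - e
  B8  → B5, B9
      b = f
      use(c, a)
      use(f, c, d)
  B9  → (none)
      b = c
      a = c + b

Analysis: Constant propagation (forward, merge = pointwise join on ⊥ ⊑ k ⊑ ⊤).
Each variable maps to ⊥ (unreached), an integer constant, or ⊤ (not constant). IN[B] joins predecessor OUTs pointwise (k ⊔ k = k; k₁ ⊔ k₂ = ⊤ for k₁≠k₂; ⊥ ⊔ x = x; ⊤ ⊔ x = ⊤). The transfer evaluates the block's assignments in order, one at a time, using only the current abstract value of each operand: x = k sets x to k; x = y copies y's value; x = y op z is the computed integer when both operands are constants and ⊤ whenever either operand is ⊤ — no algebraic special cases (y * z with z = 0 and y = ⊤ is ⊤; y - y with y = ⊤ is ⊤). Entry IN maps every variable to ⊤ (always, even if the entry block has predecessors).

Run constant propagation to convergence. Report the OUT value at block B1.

Fixpoint table:
  B0: | IN=(all ⊤) | OUT={a:5; rest ⊤}
  B1: | IN={a:5; rest ⊤} | OUT={a:5; rest ⊤}
  B2: | IN={a:5; rest ⊤} | OUT={a:5, c:-1, e:5; rest ⊤}
  B3: | IN={a:5, c:-1, e:5; rest ⊤} | OUT={a:5, c:-1, e:4; rest ⊤}
  B4: | IN={a:5, c:-1, e:4; rest ⊤} | OUT={a:-5, b:-5, c:-1, e:4; rest ⊤}
  B5: | IN={c:-1, e:4; rest ⊤} | OUT={c:-1, e:4; rest ⊤}
  B6: | IN={c:-1, e:4; rest ⊤} | OUT={c:-1, e:4; rest ⊤}
  B7: | IN={c:-1, e:4; rest ⊤} | OUT={c:-1, e:4; rest ⊤}
  B8: | IN={c:-1, e:4; rest ⊤} | OUT={c:-1, e:4; rest ⊤}
  B9: | IN={c:-1, e:4; rest ⊤} | OUT={a:-2, b:-1, c:-1, e:4; rest ⊤}

Merge at B1: IN[B1] = OUT[B0] = {a: 5, b: ⊤, c: ⊤, d: ⊤, e: ⊤, f: ⊤}
Applying B1's transfer function to that IN value gives OUT[B1] (row B1 above).

Answer: {a: 5, b: ⊤, c: ⊤, d: ⊤, e: ⊤, f: ⊤}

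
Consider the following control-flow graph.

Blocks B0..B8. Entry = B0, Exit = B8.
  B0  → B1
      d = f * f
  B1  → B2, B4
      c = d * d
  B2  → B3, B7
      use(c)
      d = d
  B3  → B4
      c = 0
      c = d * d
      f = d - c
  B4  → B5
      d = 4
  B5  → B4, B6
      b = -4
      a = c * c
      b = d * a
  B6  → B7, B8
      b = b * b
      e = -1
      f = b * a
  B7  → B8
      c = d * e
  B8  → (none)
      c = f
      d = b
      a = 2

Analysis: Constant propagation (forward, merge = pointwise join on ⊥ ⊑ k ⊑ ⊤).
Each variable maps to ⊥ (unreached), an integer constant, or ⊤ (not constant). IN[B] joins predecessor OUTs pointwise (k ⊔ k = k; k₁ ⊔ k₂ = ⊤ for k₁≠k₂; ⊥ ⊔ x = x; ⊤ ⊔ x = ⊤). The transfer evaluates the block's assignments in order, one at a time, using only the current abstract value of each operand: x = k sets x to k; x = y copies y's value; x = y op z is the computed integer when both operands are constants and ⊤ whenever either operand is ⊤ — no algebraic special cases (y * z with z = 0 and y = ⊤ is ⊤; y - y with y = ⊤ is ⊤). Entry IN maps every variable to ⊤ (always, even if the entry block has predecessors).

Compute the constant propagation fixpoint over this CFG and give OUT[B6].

Answer: {a: ⊤, b: ⊤, c: ⊤, d: 4, e: -1, f: ⊤}

Working:
Converged values:
  B0: | IN=(all ⊤) | OUT=(all ⊤)
  B1: | IN=(all ⊤) | OUT=(all ⊤)
  B2: | IN=(all ⊤) | OUT=(all ⊤)
  B3: | IN=(all ⊤) | OUT=(all ⊤)
  B4: | IN=(all ⊤) | OUT={d:4; rest ⊤}
  B5: | IN={d:4; rest ⊤} | OUT={d:4; rest ⊤}
  B6: | IN={d:4; rest ⊤} | OUT={d:4, e:-1; rest ⊤}
  B7: | IN=(all ⊤) | OUT=(all ⊤)
  B8: | IN=(all ⊤) | OUT={a:2; rest ⊤}

Merge at B6: IN[B6] = OUT[B5] = {a: ⊤, b: ⊤, c: ⊤, d: 4, e: ⊤, f: ⊤}
Applying B6's transfer function to that IN value gives OUT[B6] (row B6 above).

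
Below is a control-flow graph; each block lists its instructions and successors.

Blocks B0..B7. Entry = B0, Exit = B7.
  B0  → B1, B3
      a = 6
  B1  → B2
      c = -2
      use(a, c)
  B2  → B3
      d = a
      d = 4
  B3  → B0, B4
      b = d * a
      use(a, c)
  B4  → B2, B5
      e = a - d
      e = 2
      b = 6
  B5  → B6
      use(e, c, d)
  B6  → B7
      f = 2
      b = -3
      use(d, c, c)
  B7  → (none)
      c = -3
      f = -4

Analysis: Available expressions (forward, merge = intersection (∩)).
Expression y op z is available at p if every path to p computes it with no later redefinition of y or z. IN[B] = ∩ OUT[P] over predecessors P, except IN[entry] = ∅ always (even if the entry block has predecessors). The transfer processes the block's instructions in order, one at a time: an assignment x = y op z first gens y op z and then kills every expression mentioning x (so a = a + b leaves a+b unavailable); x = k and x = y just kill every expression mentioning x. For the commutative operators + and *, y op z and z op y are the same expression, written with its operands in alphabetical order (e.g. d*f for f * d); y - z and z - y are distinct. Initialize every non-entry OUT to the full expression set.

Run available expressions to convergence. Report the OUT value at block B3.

Answer: {a*d}

Derivation:
Fixpoint table:
  B0:  IN={}  OUT={}
  B1:  IN={}  OUT={}
  B2:  IN={}  OUT={}
  B3:  IN={}  OUT={a*d}
  B4:  IN={a*d}  OUT={a*d, a-d}
  B5:  IN={a*d, a-d}  OUT={a*d, a-d}
  B6:  IN={a*d, a-d}  OUT={a*d, a-d}
  B7:  IN={a*d, a-d}  OUT={a*d, a-d}

Merge at B3: IN[B3] = OUT[B0] ∩ OUT[B2] = {}
Applying B3's transfer function to that IN value gives OUT[B3] (row B3 above).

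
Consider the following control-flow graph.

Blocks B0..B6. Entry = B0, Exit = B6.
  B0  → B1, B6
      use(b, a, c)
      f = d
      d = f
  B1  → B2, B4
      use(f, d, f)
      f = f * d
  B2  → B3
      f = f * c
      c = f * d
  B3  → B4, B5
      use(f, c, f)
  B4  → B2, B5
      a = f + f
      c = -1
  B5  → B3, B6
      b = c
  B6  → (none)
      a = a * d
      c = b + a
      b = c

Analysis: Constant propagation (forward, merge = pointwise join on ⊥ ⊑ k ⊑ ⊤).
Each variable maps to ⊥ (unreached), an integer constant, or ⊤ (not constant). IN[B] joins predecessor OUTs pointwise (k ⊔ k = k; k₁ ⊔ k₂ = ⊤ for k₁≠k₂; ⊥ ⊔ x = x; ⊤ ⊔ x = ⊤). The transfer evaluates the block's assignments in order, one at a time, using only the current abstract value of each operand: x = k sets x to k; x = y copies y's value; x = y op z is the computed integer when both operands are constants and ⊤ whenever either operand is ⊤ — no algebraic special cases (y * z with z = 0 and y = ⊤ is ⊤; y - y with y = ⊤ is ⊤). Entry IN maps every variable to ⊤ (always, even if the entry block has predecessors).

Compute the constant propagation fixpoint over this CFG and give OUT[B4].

Fixpoint table:
  B0:  IN=(all ⊤)  OUT=(all ⊤)
  B1:  IN=(all ⊤)  OUT=(all ⊤)
  B2:  IN=(all ⊤)  OUT=(all ⊤)
  B3:  IN=(all ⊤)  OUT=(all ⊤)
  B4:  IN=(all ⊤)  OUT={c:-1; rest ⊤}
  B5:  IN=(all ⊤)  OUT=(all ⊤)
  B6:  IN=(all ⊤)  OUT=(all ⊤)

Merge at B4: IN[B4] = OUT[B1] ⊔ OUT[B3] = {a: ⊤, b: ⊤, c: ⊤, d: ⊤, e: ⊤, f: ⊤}
Applying B4's transfer function to that IN value gives OUT[B4] (row B4 above).

Answer: {a: ⊤, b: ⊤, c: -1, d: ⊤, e: ⊤, f: ⊤}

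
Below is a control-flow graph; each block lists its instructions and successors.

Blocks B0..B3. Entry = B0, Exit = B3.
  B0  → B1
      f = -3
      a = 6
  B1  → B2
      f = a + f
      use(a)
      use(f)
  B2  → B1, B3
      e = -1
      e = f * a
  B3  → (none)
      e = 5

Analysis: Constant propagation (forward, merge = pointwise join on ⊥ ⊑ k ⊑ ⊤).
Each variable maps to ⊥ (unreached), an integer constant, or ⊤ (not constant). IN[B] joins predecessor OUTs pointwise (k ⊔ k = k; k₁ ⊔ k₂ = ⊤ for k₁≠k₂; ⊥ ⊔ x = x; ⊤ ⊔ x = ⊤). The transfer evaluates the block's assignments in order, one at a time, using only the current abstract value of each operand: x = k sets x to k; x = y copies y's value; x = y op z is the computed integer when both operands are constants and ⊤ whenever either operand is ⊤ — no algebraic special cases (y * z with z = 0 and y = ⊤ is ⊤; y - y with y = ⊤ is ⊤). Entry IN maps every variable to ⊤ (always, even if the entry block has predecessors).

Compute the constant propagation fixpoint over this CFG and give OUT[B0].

Answer: {a: 6, b: ⊤, c: ⊤, d: ⊤, e: ⊤, f: -3}

Trace:
Fixpoint table:
  B0: | IN=(all ⊤) | OUT={a:6, f:-3; rest ⊤}
  B1: | IN={a:6; rest ⊤} | OUT={a:6; rest ⊤}
  B2: | IN={a:6; rest ⊤} | OUT={a:6; rest ⊤}
  B3: | IN={a:6; rest ⊤} | OUT={a:6, e:5; rest ⊤}

B0 is the boundary node: IN[B0] = {a: ⊤, b: ⊤, c: ⊤, d: ⊤, e: ⊤, f: ⊤}
Applying B0's transfer function to that IN value gives OUT[B0] (row B0 above).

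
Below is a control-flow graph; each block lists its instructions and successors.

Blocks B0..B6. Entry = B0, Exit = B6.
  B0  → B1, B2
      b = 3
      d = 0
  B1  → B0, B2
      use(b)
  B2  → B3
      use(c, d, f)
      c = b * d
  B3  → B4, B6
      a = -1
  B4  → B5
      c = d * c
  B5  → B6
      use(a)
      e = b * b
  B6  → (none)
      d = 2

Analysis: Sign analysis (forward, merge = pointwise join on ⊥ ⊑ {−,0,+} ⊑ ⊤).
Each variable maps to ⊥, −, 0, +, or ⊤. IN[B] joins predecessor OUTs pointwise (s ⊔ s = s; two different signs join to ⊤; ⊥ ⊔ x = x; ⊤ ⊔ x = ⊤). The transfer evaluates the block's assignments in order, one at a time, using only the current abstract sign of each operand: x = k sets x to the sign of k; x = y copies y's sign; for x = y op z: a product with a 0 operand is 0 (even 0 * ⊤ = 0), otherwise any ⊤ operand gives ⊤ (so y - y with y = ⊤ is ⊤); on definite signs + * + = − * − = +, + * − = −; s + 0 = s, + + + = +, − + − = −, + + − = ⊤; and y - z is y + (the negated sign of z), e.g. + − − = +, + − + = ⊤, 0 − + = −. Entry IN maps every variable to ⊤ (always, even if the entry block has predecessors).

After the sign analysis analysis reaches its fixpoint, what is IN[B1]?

Answer: {a: ⊤, b: +, c: ⊤, d: 0, e: ⊤, f: ⊤}

Working:
Converged values:
  B0:  IN=(all ⊤)  OUT={b:+, d:0; rest ⊤}
  B1:  IN={b:+, d:0; rest ⊤}  OUT={b:+, d:0; rest ⊤}
  B2:  IN={b:+, d:0; rest ⊤}  OUT={b:+, c:0, d:0; rest ⊤}
  B3:  IN={b:+, c:0, d:0; rest ⊤}  OUT={a:-, b:+, c:0, d:0; rest ⊤}
  B4:  IN={a:-, b:+, c:0, d:0; rest ⊤}  OUT={a:-, b:+, c:0, d:0; rest ⊤}
  B5:  IN={a:-, b:+, c:0, d:0; rest ⊤}  OUT={a:-, b:+, c:0, d:0, e:+; rest ⊤}
  B6:  IN={a:-, b:+, c:0, d:0; rest ⊤}  OUT={a:-, b:+, c:0, d:+; rest ⊤}

Merge at B1: IN[B1] = OUT[B0] = {a: ⊤, b: +, c: ⊤, d: 0, e: ⊤, f: ⊤}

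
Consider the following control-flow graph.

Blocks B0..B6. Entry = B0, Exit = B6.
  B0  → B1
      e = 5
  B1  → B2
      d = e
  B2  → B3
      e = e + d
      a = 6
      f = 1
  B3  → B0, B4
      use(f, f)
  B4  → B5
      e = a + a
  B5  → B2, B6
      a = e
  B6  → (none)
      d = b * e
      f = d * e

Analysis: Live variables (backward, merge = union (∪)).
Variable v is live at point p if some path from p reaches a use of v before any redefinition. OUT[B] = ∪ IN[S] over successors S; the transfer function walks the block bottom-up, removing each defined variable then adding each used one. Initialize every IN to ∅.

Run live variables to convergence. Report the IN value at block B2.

Per-block solution:
  B0:  IN={b}  OUT={b, e}
  B1:  IN={b, e}  OUT={b, d, e}
  B2:  IN={b, d, e}  OUT={a, b, d, f}
  B3:  IN={a, b, d, f}  OUT={a, b, d}
  B4:  IN={a, b, d}  OUT={b, d, e}
  B5:  IN={b, d, e}  OUT={b, d, e}
  B6:  IN={b, e}  OUT={}

Merge at B2: OUT[B2] = IN[B3] = {a, b, d, f}
Applying B2's transfer function to that OUT value gives IN[B2] (row B2 above).

Answer: {b, d, e}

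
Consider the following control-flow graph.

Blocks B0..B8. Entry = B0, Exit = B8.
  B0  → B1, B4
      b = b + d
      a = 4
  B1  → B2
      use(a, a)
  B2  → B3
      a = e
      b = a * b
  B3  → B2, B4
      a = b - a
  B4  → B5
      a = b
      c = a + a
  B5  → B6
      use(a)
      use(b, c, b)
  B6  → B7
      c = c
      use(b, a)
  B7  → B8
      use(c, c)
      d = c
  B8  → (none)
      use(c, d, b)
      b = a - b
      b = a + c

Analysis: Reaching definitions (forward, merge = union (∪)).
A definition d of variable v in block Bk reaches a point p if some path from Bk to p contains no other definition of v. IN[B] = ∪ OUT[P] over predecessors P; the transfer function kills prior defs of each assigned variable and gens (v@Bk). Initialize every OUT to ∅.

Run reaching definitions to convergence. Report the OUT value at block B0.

Answer: {a@B0, b@B0}

Trace:
Fixpoint table:
  B0: | IN={} | OUT={a@B0, b@B0}
  B1: | IN={a@B0, b@B0} | OUT={a@B0, b@B0}
  B2: | IN={a@B0, a@B3, b@B0, b@B2} | OUT={a@B2, b@B2}
  B3: | IN={a@B2, b@B2} | OUT={a@B3, b@B2}
  B4: | IN={a@B0, a@B3, b@B0, b@B2} | OUT={a@B4, b@B0, b@B2, c@B4}
  B5: | IN={a@B4, b@B0, b@B2, c@B4} | OUT={a@B4, b@B0, b@B2, c@B4}
  B6: | IN={a@B4, b@B0, b@B2, c@B4} | OUT={a@B4, b@B0, b@B2, c@B6}
  B7: | IN={a@B4, b@B0, b@B2, c@B6} | OUT={a@B4, b@B0, b@B2, c@B6, d@B7}
  B8: | IN={a@B4, b@B0, b@B2, c@B6, d@B7} | OUT={a@B4, b@B8, c@B6, d@B7}

B0 is the boundary node: IN[B0] = {}
Applying B0's transfer function to that IN value gives OUT[B0] (row B0 above).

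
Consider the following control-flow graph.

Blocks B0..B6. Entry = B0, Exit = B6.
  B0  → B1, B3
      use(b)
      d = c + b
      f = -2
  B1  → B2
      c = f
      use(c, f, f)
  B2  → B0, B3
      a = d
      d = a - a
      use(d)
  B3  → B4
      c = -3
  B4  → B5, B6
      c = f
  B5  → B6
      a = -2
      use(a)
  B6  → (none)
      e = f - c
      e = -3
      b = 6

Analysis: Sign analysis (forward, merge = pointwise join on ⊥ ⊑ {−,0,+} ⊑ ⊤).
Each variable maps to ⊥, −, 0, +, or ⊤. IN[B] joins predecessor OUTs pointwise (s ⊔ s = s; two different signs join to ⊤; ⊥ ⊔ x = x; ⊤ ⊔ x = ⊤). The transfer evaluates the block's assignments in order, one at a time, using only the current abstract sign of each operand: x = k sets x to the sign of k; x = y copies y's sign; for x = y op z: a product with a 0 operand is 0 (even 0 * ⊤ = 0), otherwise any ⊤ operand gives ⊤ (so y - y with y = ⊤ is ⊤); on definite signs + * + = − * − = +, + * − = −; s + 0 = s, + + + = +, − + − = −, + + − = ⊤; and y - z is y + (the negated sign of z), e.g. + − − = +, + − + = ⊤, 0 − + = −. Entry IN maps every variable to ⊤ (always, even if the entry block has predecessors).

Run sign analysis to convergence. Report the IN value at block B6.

Answer: {a: ⊤, b: ⊤, c: -, d: ⊤, e: ⊤, f: -}

Trace:
Per-block solution:
  B0:  IN=(all ⊤)  OUT={f:-; rest ⊤}
  B1:  IN={f:-; rest ⊤}  OUT={c:-, f:-; rest ⊤}
  B2:  IN={c:-, f:-; rest ⊤}  OUT={c:-, f:-; rest ⊤}
  B3:  IN={f:-; rest ⊤}  OUT={c:-, f:-; rest ⊤}
  B4:  IN={c:-, f:-; rest ⊤}  OUT={c:-, f:-; rest ⊤}
  B5:  IN={c:-, f:-; rest ⊤}  OUT={a:-, c:-, f:-; rest ⊤}
  B6:  IN={c:-, f:-; rest ⊤}  OUT={b:+, c:-, e:-, f:-; rest ⊤}

Merge at B6: IN[B6] = OUT[B4] ⊔ OUT[B5] = {a: ⊤, b: ⊤, c: -, d: ⊤, e: ⊤, f: -}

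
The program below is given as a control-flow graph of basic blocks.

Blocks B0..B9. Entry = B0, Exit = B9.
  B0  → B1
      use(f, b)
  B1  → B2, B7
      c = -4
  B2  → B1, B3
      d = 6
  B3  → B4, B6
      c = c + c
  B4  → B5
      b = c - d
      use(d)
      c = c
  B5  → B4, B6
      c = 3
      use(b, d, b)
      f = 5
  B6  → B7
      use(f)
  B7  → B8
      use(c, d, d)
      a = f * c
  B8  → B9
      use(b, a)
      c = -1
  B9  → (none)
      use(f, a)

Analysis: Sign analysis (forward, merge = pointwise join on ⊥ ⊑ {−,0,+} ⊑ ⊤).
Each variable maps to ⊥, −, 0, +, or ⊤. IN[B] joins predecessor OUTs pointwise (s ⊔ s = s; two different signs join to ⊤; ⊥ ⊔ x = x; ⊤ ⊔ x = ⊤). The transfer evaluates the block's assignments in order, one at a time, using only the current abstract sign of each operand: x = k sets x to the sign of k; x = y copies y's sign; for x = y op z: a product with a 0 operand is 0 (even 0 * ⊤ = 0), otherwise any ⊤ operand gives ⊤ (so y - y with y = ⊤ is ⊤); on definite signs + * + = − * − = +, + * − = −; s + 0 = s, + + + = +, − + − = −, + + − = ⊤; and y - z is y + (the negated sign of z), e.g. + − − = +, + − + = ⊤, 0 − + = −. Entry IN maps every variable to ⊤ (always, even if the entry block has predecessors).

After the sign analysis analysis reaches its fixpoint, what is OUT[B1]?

Fixpoint table:
  B0:  IN=(all ⊤)  OUT=(all ⊤)
  B1:  IN=(all ⊤)  OUT={c:-; rest ⊤}
  B2:  IN={c:-; rest ⊤}  OUT={c:-, d:+; rest ⊤}
  B3:  IN={c:-, d:+; rest ⊤}  OUT={c:-, d:+; rest ⊤}
  B4:  IN={d:+; rest ⊤}  OUT={d:+; rest ⊤}
  B5:  IN={d:+; rest ⊤}  OUT={c:+, d:+, f:+; rest ⊤}
  B6:  IN={d:+; rest ⊤}  OUT={d:+; rest ⊤}
  B7:  IN=(all ⊤)  OUT=(all ⊤)
  B8:  IN=(all ⊤)  OUT={c:-; rest ⊤}
  B9:  IN={c:-; rest ⊤}  OUT={c:-; rest ⊤}

Merge at B1: IN[B1] = OUT[B0] ⊔ OUT[B2] = {a: ⊤, b: ⊤, c: ⊤, d: ⊤, e: ⊤, f: ⊤}
Applying B1's transfer function to that IN value gives OUT[B1] (row B1 above).

Answer: {a: ⊤, b: ⊤, c: -, d: ⊤, e: ⊤, f: ⊤}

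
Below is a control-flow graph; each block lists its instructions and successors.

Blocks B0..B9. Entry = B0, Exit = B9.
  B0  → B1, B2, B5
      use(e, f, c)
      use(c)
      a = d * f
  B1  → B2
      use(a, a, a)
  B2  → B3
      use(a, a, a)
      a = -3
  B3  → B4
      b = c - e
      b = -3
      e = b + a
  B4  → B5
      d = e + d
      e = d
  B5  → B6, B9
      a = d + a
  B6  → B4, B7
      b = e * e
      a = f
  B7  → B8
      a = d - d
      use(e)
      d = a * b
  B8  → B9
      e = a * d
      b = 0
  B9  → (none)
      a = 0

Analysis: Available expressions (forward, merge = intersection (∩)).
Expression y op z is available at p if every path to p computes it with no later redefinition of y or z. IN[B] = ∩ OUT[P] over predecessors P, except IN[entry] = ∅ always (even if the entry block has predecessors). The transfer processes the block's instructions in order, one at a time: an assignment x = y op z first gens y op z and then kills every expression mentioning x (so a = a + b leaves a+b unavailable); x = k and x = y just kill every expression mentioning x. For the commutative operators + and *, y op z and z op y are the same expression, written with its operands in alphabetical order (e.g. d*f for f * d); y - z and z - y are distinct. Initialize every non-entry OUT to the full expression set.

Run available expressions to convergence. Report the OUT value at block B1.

Answer: {d*f}

Working:
Per-block solution:
  B0: | IN={} | OUT={d*f}
  B1: | IN={d*f} | OUT={d*f}
  B2: | IN={d*f} | OUT={d*f}
  B3: | IN={d*f} | OUT={a+b, d*f}
  B4: | IN={} | OUT={}
  B5: | IN={} | OUT={}
  B6: | IN={} | OUT={e*e}
  B7: | IN={e*e} | OUT={a*b, e*e}
  B8: | IN={a*b, e*e} | OUT={a*d}
  B9: | IN={} | OUT={}

Merge at B1: IN[B1] = OUT[B0] = {d*f}
Applying B1's transfer function to that IN value gives OUT[B1] (row B1 above).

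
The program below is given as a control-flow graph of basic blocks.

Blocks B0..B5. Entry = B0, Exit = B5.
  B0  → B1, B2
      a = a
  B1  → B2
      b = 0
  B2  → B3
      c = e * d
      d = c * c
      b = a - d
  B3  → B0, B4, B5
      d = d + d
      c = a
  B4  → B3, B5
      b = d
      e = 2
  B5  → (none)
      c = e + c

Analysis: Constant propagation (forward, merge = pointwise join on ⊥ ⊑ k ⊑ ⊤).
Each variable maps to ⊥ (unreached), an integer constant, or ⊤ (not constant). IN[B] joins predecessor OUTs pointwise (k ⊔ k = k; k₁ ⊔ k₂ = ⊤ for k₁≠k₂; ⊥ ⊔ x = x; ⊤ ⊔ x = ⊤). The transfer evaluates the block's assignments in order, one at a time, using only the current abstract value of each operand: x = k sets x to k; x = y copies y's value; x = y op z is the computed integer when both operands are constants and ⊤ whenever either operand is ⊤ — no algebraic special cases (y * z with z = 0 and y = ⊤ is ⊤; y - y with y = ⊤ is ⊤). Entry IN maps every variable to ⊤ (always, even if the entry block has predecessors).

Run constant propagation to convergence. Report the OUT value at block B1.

Converged values:
  B0:  IN=(all ⊤)  OUT=(all ⊤)
  B1:  IN=(all ⊤)  OUT={b:0; rest ⊤}
  B2:  IN=(all ⊤)  OUT=(all ⊤)
  B3:  IN=(all ⊤)  OUT=(all ⊤)
  B4:  IN=(all ⊤)  OUT={e:2; rest ⊤}
  B5:  IN=(all ⊤)  OUT=(all ⊤)

Merge at B1: IN[B1] = OUT[B0] = {a: ⊤, b: ⊤, c: ⊤, d: ⊤, e: ⊤, f: ⊤}
Applying B1's transfer function to that IN value gives OUT[B1] (row B1 above).

Answer: {a: ⊤, b: 0, c: ⊤, d: ⊤, e: ⊤, f: ⊤}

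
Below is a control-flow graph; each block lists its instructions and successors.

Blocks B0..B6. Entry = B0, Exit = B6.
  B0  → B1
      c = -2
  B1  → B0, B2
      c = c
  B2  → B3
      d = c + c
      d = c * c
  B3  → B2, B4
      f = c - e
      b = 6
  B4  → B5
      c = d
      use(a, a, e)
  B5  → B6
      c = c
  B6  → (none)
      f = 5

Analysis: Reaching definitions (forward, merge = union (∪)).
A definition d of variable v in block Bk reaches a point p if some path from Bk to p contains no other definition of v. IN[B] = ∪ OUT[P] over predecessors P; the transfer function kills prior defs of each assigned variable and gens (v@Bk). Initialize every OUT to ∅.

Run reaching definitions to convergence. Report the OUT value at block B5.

Answer: {b@B3, c@B5, d@B2, f@B3}

Derivation:
Per-block solution:
  B0:  IN={c@B1}  OUT={c@B0}
  B1:  IN={c@B0}  OUT={c@B1}
  B2:  IN={b@B3, c@B1, d@B2, f@B3}  OUT={b@B3, c@B1, d@B2, f@B3}
  B3:  IN={b@B3, c@B1, d@B2, f@B3}  OUT={b@B3, c@B1, d@B2, f@B3}
  B4:  IN={b@B3, c@B1, d@B2, f@B3}  OUT={b@B3, c@B4, d@B2, f@B3}
  B5:  IN={b@B3, c@B4, d@B2, f@B3}  OUT={b@B3, c@B5, d@B2, f@B3}
  B6:  IN={b@B3, c@B5, d@B2, f@B3}  OUT={b@B3, c@B5, d@B2, f@B6}

Merge at B5: IN[B5] = OUT[B4] = {b@B3, c@B4, d@B2, f@B3}
Applying B5's transfer function to that IN value gives OUT[B5] (row B5 above).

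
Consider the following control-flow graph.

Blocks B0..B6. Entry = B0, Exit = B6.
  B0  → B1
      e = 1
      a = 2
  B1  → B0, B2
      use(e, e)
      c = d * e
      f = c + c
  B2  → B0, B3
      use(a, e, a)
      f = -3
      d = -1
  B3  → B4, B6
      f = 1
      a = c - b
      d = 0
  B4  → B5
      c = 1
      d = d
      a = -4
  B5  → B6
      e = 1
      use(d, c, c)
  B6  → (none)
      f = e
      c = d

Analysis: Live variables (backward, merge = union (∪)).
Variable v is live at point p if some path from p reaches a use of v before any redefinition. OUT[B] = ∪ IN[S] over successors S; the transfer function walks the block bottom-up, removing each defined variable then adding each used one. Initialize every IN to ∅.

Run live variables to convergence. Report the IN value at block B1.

Converged values:
  B0: | IN={b, d} | OUT={a, b, d, e}
  B1: | IN={a, b, d, e} | OUT={a, b, c, d, e}
  B2: | IN={a, b, c, e} | OUT={b, c, d, e}
  B3: | IN={b, c, e} | OUT={d, e}
  B4: | IN={d} | OUT={c, d}
  B5: | IN={c, d} | OUT={d, e}
  B6: | IN={d, e} | OUT={}

Merge at B1: OUT[B1] = IN[B0] ⊔ IN[B2] = {a, b, c, d, e}
Applying B1's transfer function to that OUT value gives IN[B1] (row B1 above).

Answer: {a, b, d, e}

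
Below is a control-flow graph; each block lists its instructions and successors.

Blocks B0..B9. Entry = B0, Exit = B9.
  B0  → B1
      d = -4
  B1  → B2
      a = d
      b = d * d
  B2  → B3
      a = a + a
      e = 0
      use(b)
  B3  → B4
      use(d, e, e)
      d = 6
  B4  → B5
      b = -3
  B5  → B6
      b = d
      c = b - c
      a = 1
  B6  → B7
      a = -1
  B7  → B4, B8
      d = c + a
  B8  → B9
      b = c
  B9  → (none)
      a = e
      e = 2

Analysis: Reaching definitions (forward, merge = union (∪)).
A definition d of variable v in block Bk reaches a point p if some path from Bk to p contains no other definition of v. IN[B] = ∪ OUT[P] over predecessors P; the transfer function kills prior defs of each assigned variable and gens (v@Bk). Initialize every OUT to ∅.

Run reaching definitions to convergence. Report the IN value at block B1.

Converged values:
  B0:   IN={}   OUT={d@B0}
  B1:   IN={d@B0}   OUT={a@B1, b@B1, d@B0}
  B2:   IN={a@B1, b@B1, d@B0}   OUT={a@B2, b@B1, d@B0, e@B2}
  B3:   IN={a@B2, b@B1, d@B0, e@B2}   OUT={a@B2, b@B1, d@B3, e@B2}
  B4:   IN={a@B2, a@B6, b@B1, b@B5, c@B5, d@B3, d@B7, e@B2}   OUT={a@B2, a@B6, b@B4, c@B5, d@B3, d@B7, e@B2}
  B5:   IN={a@B2, a@B6, b@B4, c@B5, d@B3, d@B7, e@B2}   OUT={a@B5, b@B5, c@B5, d@B3, d@B7, e@B2}
  B6:   IN={a@B5, b@B5, c@B5, d@B3, d@B7, e@B2}   OUT={a@B6, b@B5, c@B5, d@B3, d@B7, e@B2}
  B7:   IN={a@B6, b@B5, c@B5, d@B3, d@B7, e@B2}   OUT={a@B6, b@B5, c@B5, d@B7, e@B2}
  B8:   IN={a@B6, b@B5, c@B5, d@B7, e@B2}   OUT={a@B6, b@B8, c@B5, d@B7, e@B2}
  B9:   IN={a@B6, b@B8, c@B5, d@B7, e@B2}   OUT={a@B9, b@B8, c@B5, d@B7, e@B9}

Merge at B1: IN[B1] = OUT[B0] = {d@B0}

Answer: {d@B0}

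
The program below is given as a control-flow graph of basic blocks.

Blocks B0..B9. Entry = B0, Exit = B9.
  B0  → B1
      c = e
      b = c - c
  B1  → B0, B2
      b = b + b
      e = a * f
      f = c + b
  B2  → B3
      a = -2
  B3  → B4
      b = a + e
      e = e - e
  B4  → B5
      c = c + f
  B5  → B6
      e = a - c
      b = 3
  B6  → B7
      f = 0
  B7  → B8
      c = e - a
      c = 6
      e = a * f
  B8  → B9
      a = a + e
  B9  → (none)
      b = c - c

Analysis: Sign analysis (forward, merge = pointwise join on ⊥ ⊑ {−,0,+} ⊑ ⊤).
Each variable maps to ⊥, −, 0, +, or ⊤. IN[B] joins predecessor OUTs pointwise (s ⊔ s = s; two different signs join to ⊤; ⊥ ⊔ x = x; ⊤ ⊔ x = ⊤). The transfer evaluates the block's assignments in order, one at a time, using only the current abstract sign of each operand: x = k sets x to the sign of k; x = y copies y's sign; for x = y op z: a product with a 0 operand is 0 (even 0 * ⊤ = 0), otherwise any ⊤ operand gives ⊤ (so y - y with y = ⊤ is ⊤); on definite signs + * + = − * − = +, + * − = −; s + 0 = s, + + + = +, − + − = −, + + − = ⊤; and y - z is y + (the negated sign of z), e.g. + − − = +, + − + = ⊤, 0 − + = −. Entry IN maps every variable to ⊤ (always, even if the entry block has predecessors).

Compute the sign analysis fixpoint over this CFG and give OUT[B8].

Converged values:
  B0:  IN=(all ⊤)  OUT=(all ⊤)
  B1:  IN=(all ⊤)  OUT=(all ⊤)
  B2:  IN=(all ⊤)  OUT={a:-; rest ⊤}
  B3:  IN={a:-; rest ⊤}  OUT={a:-; rest ⊤}
  B4:  IN={a:-; rest ⊤}  OUT={a:-; rest ⊤}
  B5:  IN={a:-; rest ⊤}  OUT={a:-, b:+; rest ⊤}
  B6:  IN={a:-, b:+; rest ⊤}  OUT={a:-, b:+, f:0; rest ⊤}
  B7:  IN={a:-, b:+, f:0; rest ⊤}  OUT={a:-, b:+, c:+, e:0, f:0; rest ⊤}
  B8:  IN={a:-, b:+, c:+, e:0, f:0; rest ⊤}  OUT={a:-, b:+, c:+, e:0, f:0; rest ⊤}
  B9:  IN={a:-, b:+, c:+, e:0, f:0; rest ⊤}  OUT={a:-, c:+, e:0, f:0; rest ⊤}

Merge at B8: IN[B8] = OUT[B7] = {a: -, b: +, c: +, d: ⊤, e: 0, f: 0}
Applying B8's transfer function to that IN value gives OUT[B8] (row B8 above).

Answer: {a: -, b: +, c: +, d: ⊤, e: 0, f: 0}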